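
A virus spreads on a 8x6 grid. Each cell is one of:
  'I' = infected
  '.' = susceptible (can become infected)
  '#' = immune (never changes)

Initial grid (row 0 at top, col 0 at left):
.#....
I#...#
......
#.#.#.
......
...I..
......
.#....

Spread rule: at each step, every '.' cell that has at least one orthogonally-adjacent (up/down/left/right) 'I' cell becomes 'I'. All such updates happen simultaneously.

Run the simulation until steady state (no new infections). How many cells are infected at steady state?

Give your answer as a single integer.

Step 0 (initial): 2 infected
Step 1: +6 new -> 8 infected
Step 2: +9 new -> 17 infected
Step 3: +10 new -> 27 infected
Step 4: +7 new -> 34 infected
Step 5: +5 new -> 39 infected
Step 6: +1 new -> 40 infected
Step 7: +1 new -> 41 infected
Step 8: +0 new -> 41 infected

Answer: 41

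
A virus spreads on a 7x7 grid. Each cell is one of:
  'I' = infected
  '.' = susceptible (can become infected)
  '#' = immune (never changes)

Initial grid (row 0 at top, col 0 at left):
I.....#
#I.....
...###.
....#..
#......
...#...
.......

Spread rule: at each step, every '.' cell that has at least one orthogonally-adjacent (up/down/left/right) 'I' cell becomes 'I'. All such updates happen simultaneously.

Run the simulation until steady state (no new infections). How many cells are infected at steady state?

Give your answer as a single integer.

Answer: 41

Derivation:
Step 0 (initial): 2 infected
Step 1: +3 new -> 5 infected
Step 2: +5 new -> 10 infected
Step 3: +5 new -> 15 infected
Step 4: +5 new -> 20 infected
Step 5: +6 new -> 26 infected
Step 6: +4 new -> 30 infected
Step 7: +4 new -> 34 infected
Step 8: +4 new -> 38 infected
Step 9: +2 new -> 40 infected
Step 10: +1 new -> 41 infected
Step 11: +0 new -> 41 infected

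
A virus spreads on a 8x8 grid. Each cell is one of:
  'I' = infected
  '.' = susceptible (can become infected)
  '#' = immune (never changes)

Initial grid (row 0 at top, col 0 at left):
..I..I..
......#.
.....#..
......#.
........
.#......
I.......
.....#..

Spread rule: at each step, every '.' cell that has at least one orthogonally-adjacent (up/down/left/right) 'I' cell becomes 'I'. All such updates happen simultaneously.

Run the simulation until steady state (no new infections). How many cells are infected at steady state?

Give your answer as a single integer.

Step 0 (initial): 3 infected
Step 1: +9 new -> 12 infected
Step 2: +9 new -> 21 infected
Step 3: +11 new -> 32 infected
Step 4: +9 new -> 41 infected
Step 5: +8 new -> 49 infected
Step 6: +4 new -> 53 infected
Step 7: +5 new -> 58 infected
Step 8: +1 new -> 59 infected
Step 9: +0 new -> 59 infected

Answer: 59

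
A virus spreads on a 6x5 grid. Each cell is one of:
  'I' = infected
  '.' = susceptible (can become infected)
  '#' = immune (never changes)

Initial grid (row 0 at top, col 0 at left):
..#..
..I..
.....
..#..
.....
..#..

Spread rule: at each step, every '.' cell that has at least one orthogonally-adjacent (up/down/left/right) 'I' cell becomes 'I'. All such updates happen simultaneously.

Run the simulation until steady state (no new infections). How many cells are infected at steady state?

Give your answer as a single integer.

Step 0 (initial): 1 infected
Step 1: +3 new -> 4 infected
Step 2: +6 new -> 10 infected
Step 3: +6 new -> 16 infected
Step 4: +4 new -> 20 infected
Step 5: +5 new -> 25 infected
Step 6: +2 new -> 27 infected
Step 7: +0 new -> 27 infected

Answer: 27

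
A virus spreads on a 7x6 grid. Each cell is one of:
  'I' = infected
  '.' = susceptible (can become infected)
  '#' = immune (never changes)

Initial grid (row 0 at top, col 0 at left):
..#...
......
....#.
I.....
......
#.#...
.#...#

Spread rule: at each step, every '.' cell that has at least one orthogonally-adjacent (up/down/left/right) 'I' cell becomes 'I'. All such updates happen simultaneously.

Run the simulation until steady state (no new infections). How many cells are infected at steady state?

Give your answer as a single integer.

Answer: 35

Derivation:
Step 0 (initial): 1 infected
Step 1: +3 new -> 4 infected
Step 2: +4 new -> 8 infected
Step 3: +6 new -> 14 infected
Step 4: +5 new -> 19 infected
Step 5: +4 new -> 23 infected
Step 6: +6 new -> 29 infected
Step 7: +5 new -> 34 infected
Step 8: +1 new -> 35 infected
Step 9: +0 new -> 35 infected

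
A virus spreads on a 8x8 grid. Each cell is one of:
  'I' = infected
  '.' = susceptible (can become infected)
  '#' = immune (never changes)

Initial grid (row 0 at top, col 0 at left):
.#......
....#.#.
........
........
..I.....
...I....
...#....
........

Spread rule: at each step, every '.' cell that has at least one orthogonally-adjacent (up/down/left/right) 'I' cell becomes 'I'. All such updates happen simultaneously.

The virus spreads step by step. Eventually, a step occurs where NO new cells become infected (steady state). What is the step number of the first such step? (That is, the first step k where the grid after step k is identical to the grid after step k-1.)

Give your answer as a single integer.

Answer: 10

Derivation:
Step 0 (initial): 2 infected
Step 1: +5 new -> 7 infected
Step 2: +9 new -> 16 infected
Step 3: +12 new -> 28 infected
Step 4: +13 new -> 41 infected
Step 5: +8 new -> 49 infected
Step 6: +6 new -> 55 infected
Step 7: +2 new -> 57 infected
Step 8: +2 new -> 59 infected
Step 9: +1 new -> 60 infected
Step 10: +0 new -> 60 infected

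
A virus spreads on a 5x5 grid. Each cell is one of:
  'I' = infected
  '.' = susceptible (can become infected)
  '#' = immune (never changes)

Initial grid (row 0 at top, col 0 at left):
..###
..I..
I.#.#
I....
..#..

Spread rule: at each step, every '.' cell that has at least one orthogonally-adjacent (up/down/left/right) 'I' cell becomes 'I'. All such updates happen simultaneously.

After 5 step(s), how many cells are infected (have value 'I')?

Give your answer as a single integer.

Answer: 19

Derivation:
Step 0 (initial): 3 infected
Step 1: +6 new -> 9 infected
Step 2: +6 new -> 15 infected
Step 3: +1 new -> 16 infected
Step 4: +2 new -> 18 infected
Step 5: +1 new -> 19 infected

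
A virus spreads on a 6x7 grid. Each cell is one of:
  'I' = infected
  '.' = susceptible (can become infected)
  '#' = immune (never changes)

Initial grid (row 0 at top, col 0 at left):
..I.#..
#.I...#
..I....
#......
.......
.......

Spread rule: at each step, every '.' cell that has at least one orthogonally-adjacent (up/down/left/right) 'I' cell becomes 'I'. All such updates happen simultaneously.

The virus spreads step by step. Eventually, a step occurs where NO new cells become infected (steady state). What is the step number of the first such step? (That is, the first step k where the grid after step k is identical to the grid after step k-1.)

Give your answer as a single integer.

Step 0 (initial): 3 infected
Step 1: +7 new -> 10 infected
Step 2: +7 new -> 17 infected
Step 3: +6 new -> 23 infected
Step 4: +7 new -> 30 infected
Step 5: +5 new -> 35 infected
Step 6: +2 new -> 37 infected
Step 7: +1 new -> 38 infected
Step 8: +0 new -> 38 infected

Answer: 8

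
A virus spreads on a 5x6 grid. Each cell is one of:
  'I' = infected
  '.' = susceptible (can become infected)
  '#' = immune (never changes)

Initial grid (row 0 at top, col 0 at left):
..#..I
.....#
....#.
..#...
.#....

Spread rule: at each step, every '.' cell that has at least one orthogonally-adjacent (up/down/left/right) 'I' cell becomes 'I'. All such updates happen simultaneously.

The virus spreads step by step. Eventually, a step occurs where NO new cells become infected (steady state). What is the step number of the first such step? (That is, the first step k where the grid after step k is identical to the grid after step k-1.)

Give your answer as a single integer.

Step 0 (initial): 1 infected
Step 1: +1 new -> 2 infected
Step 2: +2 new -> 4 infected
Step 3: +1 new -> 5 infected
Step 4: +2 new -> 7 infected
Step 5: +3 new -> 10 infected
Step 6: +5 new -> 15 infected
Step 7: +6 new -> 21 infected
Step 8: +3 new -> 24 infected
Step 9: +1 new -> 25 infected
Step 10: +0 new -> 25 infected

Answer: 10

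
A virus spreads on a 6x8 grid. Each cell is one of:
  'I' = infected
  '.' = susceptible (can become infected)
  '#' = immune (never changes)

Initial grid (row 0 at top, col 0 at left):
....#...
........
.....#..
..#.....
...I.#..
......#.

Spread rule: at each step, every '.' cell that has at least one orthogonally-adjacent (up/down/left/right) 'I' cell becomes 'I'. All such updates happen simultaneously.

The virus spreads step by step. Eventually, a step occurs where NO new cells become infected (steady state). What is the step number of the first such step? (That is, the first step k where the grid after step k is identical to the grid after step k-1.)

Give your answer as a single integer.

Answer: 9

Derivation:
Step 0 (initial): 1 infected
Step 1: +4 new -> 5 infected
Step 2: +5 new -> 10 infected
Step 3: +8 new -> 18 infected
Step 4: +7 new -> 25 infected
Step 5: +7 new -> 32 infected
Step 6: +6 new -> 38 infected
Step 7: +4 new -> 42 infected
Step 8: +1 new -> 43 infected
Step 9: +0 new -> 43 infected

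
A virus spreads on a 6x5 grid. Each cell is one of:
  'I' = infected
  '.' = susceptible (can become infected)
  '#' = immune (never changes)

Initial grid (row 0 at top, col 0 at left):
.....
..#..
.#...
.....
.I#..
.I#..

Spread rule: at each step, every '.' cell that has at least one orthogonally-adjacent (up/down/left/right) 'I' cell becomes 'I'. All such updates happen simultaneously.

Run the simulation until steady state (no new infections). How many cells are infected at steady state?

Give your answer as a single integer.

Answer: 26

Derivation:
Step 0 (initial): 2 infected
Step 1: +3 new -> 5 infected
Step 2: +2 new -> 7 infected
Step 3: +3 new -> 10 infected
Step 4: +4 new -> 14 infected
Step 5: +6 new -> 20 infected
Step 6: +4 new -> 24 infected
Step 7: +2 new -> 26 infected
Step 8: +0 new -> 26 infected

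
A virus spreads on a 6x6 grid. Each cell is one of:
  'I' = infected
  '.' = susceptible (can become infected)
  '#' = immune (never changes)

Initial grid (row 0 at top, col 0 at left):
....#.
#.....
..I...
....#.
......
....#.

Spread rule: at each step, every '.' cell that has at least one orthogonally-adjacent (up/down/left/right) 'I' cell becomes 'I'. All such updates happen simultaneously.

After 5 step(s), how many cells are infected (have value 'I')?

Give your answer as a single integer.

Step 0 (initial): 1 infected
Step 1: +4 new -> 5 infected
Step 2: +8 new -> 13 infected
Step 3: +8 new -> 21 infected
Step 4: +7 new -> 28 infected
Step 5: +3 new -> 31 infected

Answer: 31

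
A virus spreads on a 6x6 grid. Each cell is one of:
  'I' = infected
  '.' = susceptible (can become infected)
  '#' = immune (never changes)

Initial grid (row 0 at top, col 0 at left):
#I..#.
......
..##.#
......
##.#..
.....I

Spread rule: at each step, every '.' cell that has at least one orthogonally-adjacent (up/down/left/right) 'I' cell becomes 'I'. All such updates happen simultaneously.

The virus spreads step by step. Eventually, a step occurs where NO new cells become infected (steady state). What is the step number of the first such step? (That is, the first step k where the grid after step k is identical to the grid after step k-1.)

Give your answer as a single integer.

Answer: 7

Derivation:
Step 0 (initial): 2 infected
Step 1: +4 new -> 6 infected
Step 2: +7 new -> 13 infected
Step 3: +5 new -> 18 infected
Step 4: +7 new -> 25 infected
Step 5: +2 new -> 27 infected
Step 6: +1 new -> 28 infected
Step 7: +0 new -> 28 infected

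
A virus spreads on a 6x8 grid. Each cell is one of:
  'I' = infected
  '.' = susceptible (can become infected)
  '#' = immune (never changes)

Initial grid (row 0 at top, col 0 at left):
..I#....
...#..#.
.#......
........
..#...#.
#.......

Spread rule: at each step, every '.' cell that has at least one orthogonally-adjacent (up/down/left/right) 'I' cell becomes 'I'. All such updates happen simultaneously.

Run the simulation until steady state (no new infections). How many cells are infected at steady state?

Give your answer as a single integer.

Answer: 41

Derivation:
Step 0 (initial): 1 infected
Step 1: +2 new -> 3 infected
Step 2: +3 new -> 6 infected
Step 3: +3 new -> 9 infected
Step 4: +4 new -> 13 infected
Step 5: +6 new -> 19 infected
Step 6: +8 new -> 27 infected
Step 7: +6 new -> 33 infected
Step 8: +4 new -> 37 infected
Step 9: +3 new -> 40 infected
Step 10: +1 new -> 41 infected
Step 11: +0 new -> 41 infected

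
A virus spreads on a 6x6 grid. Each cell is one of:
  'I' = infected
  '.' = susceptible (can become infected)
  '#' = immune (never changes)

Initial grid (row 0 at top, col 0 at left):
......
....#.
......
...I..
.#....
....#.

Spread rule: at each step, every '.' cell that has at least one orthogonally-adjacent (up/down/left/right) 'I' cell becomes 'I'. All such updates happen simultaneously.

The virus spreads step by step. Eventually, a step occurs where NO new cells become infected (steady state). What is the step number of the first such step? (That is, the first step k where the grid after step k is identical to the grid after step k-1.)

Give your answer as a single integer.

Step 0 (initial): 1 infected
Step 1: +4 new -> 5 infected
Step 2: +8 new -> 13 infected
Step 3: +7 new -> 20 infected
Step 4: +8 new -> 28 infected
Step 5: +4 new -> 32 infected
Step 6: +1 new -> 33 infected
Step 7: +0 new -> 33 infected

Answer: 7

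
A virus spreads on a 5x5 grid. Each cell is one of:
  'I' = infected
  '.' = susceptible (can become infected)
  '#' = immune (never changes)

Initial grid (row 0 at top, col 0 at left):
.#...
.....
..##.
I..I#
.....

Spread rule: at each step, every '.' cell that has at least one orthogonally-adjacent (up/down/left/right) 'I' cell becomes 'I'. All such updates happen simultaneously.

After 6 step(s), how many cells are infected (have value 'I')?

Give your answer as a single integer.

Step 0 (initial): 2 infected
Step 1: +5 new -> 7 infected
Step 2: +5 new -> 12 infected
Step 3: +2 new -> 14 infected
Step 4: +1 new -> 15 infected
Step 5: +2 new -> 17 infected
Step 6: +2 new -> 19 infected

Answer: 19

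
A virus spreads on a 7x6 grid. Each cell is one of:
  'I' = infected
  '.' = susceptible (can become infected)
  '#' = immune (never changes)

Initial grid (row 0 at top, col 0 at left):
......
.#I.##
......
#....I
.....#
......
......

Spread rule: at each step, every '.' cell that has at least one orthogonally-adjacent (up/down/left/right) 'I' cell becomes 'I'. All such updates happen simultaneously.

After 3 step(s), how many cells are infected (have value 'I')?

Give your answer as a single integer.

Step 0 (initial): 2 infected
Step 1: +5 new -> 7 infected
Step 2: +8 new -> 15 infected
Step 3: +7 new -> 22 infected

Answer: 22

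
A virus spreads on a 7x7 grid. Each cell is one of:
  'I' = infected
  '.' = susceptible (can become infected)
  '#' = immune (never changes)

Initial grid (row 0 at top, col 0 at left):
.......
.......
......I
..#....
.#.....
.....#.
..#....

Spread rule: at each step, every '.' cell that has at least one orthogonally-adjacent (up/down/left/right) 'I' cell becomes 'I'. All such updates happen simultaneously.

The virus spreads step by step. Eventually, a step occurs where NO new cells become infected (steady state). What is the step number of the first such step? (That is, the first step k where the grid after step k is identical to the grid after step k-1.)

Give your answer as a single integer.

Answer: 11

Derivation:
Step 0 (initial): 1 infected
Step 1: +3 new -> 4 infected
Step 2: +5 new -> 9 infected
Step 3: +6 new -> 15 infected
Step 4: +6 new -> 21 infected
Step 5: +6 new -> 27 infected
Step 6: +7 new -> 34 infected
Step 7: +5 new -> 39 infected
Step 8: +3 new -> 42 infected
Step 9: +2 new -> 44 infected
Step 10: +1 new -> 45 infected
Step 11: +0 new -> 45 infected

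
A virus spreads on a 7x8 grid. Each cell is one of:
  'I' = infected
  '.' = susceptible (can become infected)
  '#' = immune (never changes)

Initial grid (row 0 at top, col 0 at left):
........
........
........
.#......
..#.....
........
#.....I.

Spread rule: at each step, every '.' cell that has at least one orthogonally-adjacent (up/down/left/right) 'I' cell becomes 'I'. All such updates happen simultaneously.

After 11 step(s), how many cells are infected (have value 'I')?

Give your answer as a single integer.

Answer: 52

Derivation:
Step 0 (initial): 1 infected
Step 1: +3 new -> 4 infected
Step 2: +4 new -> 8 infected
Step 3: +5 new -> 13 infected
Step 4: +6 new -> 19 infected
Step 5: +7 new -> 26 infected
Step 6: +6 new -> 32 infected
Step 7: +7 new -> 39 infected
Step 8: +4 new -> 43 infected
Step 9: +4 new -> 47 infected
Step 10: +3 new -> 50 infected
Step 11: +2 new -> 52 infected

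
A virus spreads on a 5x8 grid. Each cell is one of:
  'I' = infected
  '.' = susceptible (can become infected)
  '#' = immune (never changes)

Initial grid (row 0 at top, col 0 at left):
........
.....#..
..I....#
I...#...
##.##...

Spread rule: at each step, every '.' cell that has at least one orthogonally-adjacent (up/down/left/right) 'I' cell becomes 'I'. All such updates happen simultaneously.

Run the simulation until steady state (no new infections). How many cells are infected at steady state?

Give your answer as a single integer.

Answer: 33

Derivation:
Step 0 (initial): 2 infected
Step 1: +6 new -> 8 infected
Step 2: +7 new -> 15 infected
Step 3: +5 new -> 20 infected
Step 4: +3 new -> 23 infected
Step 5: +4 new -> 27 infected
Step 6: +4 new -> 31 infected
Step 7: +2 new -> 33 infected
Step 8: +0 new -> 33 infected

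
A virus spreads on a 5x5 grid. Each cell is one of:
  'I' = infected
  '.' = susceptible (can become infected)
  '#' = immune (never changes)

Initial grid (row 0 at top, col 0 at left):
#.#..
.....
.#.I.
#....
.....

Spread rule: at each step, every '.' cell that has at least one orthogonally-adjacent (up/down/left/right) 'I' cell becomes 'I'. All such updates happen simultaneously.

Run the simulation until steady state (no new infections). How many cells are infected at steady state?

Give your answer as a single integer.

Answer: 21

Derivation:
Step 0 (initial): 1 infected
Step 1: +4 new -> 5 infected
Step 2: +6 new -> 11 infected
Step 3: +5 new -> 16 infected
Step 4: +3 new -> 19 infected
Step 5: +2 new -> 21 infected
Step 6: +0 new -> 21 infected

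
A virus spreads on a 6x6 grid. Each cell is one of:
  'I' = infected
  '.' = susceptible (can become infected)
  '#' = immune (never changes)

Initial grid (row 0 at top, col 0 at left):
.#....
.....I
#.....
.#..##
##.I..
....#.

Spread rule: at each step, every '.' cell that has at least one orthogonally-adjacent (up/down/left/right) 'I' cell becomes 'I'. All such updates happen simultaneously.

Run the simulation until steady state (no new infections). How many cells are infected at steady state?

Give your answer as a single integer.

Step 0 (initial): 2 infected
Step 1: +7 new -> 9 infected
Step 2: +7 new -> 16 infected
Step 3: +5 new -> 21 infected
Step 4: +4 new -> 25 infected
Step 5: +1 new -> 26 infected
Step 6: +1 new -> 27 infected
Step 7: +0 new -> 27 infected

Answer: 27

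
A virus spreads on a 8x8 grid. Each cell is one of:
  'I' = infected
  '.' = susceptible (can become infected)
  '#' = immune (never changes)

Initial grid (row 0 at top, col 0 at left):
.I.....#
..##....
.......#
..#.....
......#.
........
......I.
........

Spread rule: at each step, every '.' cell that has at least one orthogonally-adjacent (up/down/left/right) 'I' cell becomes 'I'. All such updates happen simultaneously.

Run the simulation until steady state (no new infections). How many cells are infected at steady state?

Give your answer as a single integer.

Answer: 58

Derivation:
Step 0 (initial): 2 infected
Step 1: +7 new -> 9 infected
Step 2: +8 new -> 17 infected
Step 3: +9 new -> 26 infected
Step 4: +11 new -> 37 infected
Step 5: +14 new -> 51 infected
Step 6: +5 new -> 56 infected
Step 7: +2 new -> 58 infected
Step 8: +0 new -> 58 infected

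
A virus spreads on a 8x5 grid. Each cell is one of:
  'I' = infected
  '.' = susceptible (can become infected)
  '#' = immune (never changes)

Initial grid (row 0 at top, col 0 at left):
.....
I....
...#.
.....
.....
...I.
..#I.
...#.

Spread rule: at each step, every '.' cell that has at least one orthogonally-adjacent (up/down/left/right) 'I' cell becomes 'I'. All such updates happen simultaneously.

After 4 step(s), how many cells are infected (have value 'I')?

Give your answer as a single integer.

Step 0 (initial): 3 infected
Step 1: +7 new -> 10 infected
Step 2: +9 new -> 19 infected
Step 3: +10 new -> 29 infected
Step 4: +5 new -> 34 infected

Answer: 34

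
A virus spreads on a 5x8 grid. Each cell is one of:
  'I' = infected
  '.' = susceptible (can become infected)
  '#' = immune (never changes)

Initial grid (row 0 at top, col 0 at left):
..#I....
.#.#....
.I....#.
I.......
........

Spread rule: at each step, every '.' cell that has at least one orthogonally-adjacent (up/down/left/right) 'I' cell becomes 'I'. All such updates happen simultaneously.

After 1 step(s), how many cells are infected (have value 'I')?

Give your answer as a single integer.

Answer: 8

Derivation:
Step 0 (initial): 3 infected
Step 1: +5 new -> 8 infected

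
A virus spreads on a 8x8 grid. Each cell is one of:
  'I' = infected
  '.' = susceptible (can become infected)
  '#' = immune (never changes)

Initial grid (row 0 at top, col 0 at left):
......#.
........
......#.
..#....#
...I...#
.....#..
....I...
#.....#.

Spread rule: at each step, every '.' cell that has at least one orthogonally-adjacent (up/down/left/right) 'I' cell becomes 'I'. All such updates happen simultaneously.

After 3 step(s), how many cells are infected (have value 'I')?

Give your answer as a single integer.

Step 0 (initial): 2 infected
Step 1: +8 new -> 10 infected
Step 2: +9 new -> 19 infected
Step 3: +12 new -> 31 infected

Answer: 31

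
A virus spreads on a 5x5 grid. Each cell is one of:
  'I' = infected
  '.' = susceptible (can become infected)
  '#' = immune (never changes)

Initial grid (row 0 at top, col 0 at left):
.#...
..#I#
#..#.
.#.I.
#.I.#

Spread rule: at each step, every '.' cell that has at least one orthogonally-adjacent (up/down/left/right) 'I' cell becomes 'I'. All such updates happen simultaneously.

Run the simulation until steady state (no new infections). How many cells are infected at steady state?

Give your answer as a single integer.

Step 0 (initial): 3 infected
Step 1: +5 new -> 8 infected
Step 2: +4 new -> 12 infected
Step 3: +1 new -> 13 infected
Step 4: +1 new -> 14 infected
Step 5: +1 new -> 15 infected
Step 6: +1 new -> 16 infected
Step 7: +0 new -> 16 infected

Answer: 16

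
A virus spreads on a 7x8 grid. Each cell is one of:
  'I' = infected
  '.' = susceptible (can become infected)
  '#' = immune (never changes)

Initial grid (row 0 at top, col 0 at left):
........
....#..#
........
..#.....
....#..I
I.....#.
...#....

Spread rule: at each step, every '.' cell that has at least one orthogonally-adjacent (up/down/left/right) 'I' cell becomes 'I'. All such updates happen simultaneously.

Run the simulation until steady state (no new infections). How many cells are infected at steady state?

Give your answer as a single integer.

Answer: 50

Derivation:
Step 0 (initial): 2 infected
Step 1: +6 new -> 8 infected
Step 2: +8 new -> 16 infected
Step 3: +9 new -> 25 infected
Step 4: +8 new -> 33 infected
Step 5: +8 new -> 41 infected
Step 6: +5 new -> 46 infected
Step 7: +3 new -> 49 infected
Step 8: +1 new -> 50 infected
Step 9: +0 new -> 50 infected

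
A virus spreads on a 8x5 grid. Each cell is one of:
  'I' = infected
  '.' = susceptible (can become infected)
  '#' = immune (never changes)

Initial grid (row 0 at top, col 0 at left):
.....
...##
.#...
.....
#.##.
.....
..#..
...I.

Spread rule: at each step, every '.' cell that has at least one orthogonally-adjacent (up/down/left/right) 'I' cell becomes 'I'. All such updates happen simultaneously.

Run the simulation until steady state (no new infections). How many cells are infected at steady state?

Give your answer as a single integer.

Step 0 (initial): 1 infected
Step 1: +3 new -> 4 infected
Step 2: +3 new -> 7 infected
Step 3: +4 new -> 11 infected
Step 4: +3 new -> 14 infected
Step 5: +3 new -> 17 infected
Step 6: +3 new -> 20 infected
Step 7: +3 new -> 23 infected
Step 8: +2 new -> 25 infected
Step 9: +2 new -> 27 infected
Step 10: +3 new -> 30 infected
Step 11: +2 new -> 32 infected
Step 12: +1 new -> 33 infected
Step 13: +0 new -> 33 infected

Answer: 33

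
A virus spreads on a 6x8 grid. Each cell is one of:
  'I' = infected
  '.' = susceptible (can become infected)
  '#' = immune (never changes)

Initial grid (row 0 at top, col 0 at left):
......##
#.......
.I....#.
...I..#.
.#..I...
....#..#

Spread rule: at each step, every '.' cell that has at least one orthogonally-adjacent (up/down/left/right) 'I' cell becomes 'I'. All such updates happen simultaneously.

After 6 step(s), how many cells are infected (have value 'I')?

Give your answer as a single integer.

Step 0 (initial): 3 infected
Step 1: +9 new -> 12 infected
Step 2: +10 new -> 22 infected
Step 3: +9 new -> 31 infected
Step 4: +5 new -> 36 infected
Step 5: +3 new -> 39 infected
Step 6: +1 new -> 40 infected

Answer: 40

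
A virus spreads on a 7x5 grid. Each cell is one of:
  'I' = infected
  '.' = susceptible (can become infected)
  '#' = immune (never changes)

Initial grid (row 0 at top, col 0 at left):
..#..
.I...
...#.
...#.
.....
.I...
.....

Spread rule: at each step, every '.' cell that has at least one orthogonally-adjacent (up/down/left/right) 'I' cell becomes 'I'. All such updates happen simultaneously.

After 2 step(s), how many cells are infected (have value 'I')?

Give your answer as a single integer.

Step 0 (initial): 2 infected
Step 1: +8 new -> 10 infected
Step 2: +10 new -> 20 infected

Answer: 20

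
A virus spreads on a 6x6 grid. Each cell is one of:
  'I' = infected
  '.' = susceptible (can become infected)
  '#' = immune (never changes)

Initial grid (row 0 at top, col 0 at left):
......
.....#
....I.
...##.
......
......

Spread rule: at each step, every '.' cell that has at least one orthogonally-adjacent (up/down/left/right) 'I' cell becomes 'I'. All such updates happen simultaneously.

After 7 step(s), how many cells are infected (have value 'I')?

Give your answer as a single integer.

Step 0 (initial): 1 infected
Step 1: +3 new -> 4 infected
Step 2: +4 new -> 8 infected
Step 3: +6 new -> 14 infected
Step 4: +7 new -> 21 infected
Step 5: +7 new -> 28 infected
Step 6: +4 new -> 32 infected
Step 7: +1 new -> 33 infected

Answer: 33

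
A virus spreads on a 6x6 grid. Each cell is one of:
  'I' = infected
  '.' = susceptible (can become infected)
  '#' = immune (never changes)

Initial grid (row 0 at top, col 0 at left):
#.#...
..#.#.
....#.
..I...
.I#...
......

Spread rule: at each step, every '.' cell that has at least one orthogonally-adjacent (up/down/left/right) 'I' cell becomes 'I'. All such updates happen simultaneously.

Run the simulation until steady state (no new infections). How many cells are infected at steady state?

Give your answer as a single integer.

Step 0 (initial): 2 infected
Step 1: +5 new -> 7 infected
Step 2: +7 new -> 14 infected
Step 3: +6 new -> 20 infected
Step 4: +6 new -> 26 infected
Step 5: +3 new -> 29 infected
Step 6: +1 new -> 30 infected
Step 7: +0 new -> 30 infected

Answer: 30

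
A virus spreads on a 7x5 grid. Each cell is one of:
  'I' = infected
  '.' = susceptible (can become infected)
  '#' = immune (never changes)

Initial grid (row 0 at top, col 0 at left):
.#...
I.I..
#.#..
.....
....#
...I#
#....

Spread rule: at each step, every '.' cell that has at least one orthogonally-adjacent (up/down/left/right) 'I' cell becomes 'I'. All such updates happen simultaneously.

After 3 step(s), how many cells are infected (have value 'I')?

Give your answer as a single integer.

Step 0 (initial): 3 infected
Step 1: +7 new -> 10 infected
Step 2: +9 new -> 19 infected
Step 3: +8 new -> 27 infected

Answer: 27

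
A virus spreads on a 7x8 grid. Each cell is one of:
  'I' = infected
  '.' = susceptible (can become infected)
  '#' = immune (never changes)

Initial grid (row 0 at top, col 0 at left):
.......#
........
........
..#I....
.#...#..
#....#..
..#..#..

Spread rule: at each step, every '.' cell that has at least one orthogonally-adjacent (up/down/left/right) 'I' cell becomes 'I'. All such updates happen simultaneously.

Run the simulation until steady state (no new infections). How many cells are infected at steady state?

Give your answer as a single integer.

Answer: 48

Derivation:
Step 0 (initial): 1 infected
Step 1: +3 new -> 4 infected
Step 2: +7 new -> 11 infected
Step 3: +9 new -> 20 infected
Step 4: +11 new -> 31 infected
Step 5: +9 new -> 40 infected
Step 6: +7 new -> 47 infected
Step 7: +1 new -> 48 infected
Step 8: +0 new -> 48 infected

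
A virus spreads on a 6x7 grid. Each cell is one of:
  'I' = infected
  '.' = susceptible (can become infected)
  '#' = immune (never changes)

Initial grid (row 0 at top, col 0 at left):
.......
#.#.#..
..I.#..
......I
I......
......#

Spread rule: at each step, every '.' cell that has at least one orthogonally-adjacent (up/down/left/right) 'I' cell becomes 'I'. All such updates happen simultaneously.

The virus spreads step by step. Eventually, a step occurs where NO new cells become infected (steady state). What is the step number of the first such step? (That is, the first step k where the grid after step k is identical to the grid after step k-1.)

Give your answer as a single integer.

Step 0 (initial): 3 infected
Step 1: +9 new -> 12 infected
Step 2: +11 new -> 23 infected
Step 3: +8 new -> 31 infected
Step 4: +6 new -> 37 infected
Step 5: +0 new -> 37 infected

Answer: 5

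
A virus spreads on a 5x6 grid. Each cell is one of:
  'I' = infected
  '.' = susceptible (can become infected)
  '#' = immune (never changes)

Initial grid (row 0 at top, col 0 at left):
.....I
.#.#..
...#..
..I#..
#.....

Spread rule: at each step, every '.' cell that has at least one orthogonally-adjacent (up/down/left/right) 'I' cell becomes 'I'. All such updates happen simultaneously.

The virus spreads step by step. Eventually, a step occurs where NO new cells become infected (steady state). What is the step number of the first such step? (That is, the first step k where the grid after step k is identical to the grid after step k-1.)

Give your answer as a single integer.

Step 0 (initial): 2 infected
Step 1: +5 new -> 7 infected
Step 2: +8 new -> 15 infected
Step 3: +5 new -> 20 infected
Step 4: +4 new -> 24 infected
Step 5: +1 new -> 25 infected
Step 6: +0 new -> 25 infected

Answer: 6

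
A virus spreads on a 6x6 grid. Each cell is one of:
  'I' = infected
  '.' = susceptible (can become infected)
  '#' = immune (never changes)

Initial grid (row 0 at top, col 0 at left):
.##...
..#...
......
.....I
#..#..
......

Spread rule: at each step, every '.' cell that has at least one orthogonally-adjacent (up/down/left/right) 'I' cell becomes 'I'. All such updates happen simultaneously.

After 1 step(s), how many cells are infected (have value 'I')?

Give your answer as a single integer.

Answer: 4

Derivation:
Step 0 (initial): 1 infected
Step 1: +3 new -> 4 infected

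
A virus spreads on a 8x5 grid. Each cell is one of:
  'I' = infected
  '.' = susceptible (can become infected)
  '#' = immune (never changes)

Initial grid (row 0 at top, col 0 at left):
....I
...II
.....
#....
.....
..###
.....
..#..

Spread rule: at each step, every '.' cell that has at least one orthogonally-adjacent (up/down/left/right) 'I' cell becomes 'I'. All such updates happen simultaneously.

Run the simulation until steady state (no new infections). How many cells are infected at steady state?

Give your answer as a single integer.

Answer: 35

Derivation:
Step 0 (initial): 3 infected
Step 1: +4 new -> 7 infected
Step 2: +5 new -> 12 infected
Step 3: +6 new -> 18 infected
Step 4: +4 new -> 22 infected
Step 5: +1 new -> 23 infected
Step 6: +2 new -> 25 infected
Step 7: +2 new -> 27 infected
Step 8: +3 new -> 30 infected
Step 9: +2 new -> 32 infected
Step 10: +2 new -> 34 infected
Step 11: +1 new -> 35 infected
Step 12: +0 new -> 35 infected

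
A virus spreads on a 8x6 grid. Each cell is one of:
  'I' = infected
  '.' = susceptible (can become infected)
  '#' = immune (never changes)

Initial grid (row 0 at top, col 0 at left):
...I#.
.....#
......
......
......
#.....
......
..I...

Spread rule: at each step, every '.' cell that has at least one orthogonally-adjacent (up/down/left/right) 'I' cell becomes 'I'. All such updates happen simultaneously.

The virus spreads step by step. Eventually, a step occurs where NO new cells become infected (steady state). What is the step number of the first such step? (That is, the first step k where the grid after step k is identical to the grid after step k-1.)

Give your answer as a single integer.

Answer: 7

Derivation:
Step 0 (initial): 2 infected
Step 1: +5 new -> 7 infected
Step 2: +9 new -> 16 infected
Step 3: +11 new -> 27 infected
Step 4: +9 new -> 36 infected
Step 5: +6 new -> 42 infected
Step 6: +2 new -> 44 infected
Step 7: +0 new -> 44 infected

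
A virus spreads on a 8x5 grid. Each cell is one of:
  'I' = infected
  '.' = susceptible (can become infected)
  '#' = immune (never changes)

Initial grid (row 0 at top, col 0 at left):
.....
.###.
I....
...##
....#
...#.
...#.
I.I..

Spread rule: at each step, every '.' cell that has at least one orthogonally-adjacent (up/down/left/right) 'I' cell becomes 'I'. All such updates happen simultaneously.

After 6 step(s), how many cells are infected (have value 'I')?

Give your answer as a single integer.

Answer: 32

Derivation:
Step 0 (initial): 3 infected
Step 1: +7 new -> 10 infected
Step 2: +8 new -> 18 infected
Step 3: +7 new -> 25 infected
Step 4: +4 new -> 29 infected
Step 5: +2 new -> 31 infected
Step 6: +1 new -> 32 infected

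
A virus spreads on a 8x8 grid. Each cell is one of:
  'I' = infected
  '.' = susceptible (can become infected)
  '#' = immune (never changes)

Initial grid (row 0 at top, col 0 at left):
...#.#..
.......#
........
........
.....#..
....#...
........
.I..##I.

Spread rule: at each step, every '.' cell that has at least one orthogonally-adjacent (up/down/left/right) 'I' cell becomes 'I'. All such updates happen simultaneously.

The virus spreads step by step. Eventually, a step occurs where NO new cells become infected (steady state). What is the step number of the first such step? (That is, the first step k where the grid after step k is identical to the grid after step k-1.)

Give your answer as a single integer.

Step 0 (initial): 2 infected
Step 1: +5 new -> 7 infected
Step 2: +7 new -> 14 infected
Step 3: +8 new -> 22 infected
Step 4: +6 new -> 28 infected
Step 5: +7 new -> 35 infected
Step 6: +9 new -> 44 infected
Step 7: +7 new -> 51 infected
Step 8: +5 new -> 56 infected
Step 9: +1 new -> 57 infected
Step 10: +0 new -> 57 infected

Answer: 10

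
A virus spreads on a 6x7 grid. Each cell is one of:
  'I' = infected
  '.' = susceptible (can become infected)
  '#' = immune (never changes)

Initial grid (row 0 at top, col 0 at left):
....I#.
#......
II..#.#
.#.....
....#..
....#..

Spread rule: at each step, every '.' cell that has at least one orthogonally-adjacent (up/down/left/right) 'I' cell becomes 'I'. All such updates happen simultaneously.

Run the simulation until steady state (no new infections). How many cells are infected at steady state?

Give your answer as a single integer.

Answer: 35

Derivation:
Step 0 (initial): 3 infected
Step 1: +5 new -> 8 infected
Step 2: +8 new -> 16 infected
Step 3: +7 new -> 23 infected
Step 4: +6 new -> 29 infected
Step 5: +3 new -> 32 infected
Step 6: +2 new -> 34 infected
Step 7: +1 new -> 35 infected
Step 8: +0 new -> 35 infected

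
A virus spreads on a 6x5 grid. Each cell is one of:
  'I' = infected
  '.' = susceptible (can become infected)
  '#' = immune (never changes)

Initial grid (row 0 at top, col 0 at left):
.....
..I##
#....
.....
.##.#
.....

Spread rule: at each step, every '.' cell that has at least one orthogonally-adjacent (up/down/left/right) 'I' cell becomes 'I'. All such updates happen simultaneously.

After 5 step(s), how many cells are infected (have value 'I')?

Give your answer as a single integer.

Answer: 20

Derivation:
Step 0 (initial): 1 infected
Step 1: +3 new -> 4 infected
Step 2: +6 new -> 10 infected
Step 3: +5 new -> 15 infected
Step 4: +3 new -> 18 infected
Step 5: +2 new -> 20 infected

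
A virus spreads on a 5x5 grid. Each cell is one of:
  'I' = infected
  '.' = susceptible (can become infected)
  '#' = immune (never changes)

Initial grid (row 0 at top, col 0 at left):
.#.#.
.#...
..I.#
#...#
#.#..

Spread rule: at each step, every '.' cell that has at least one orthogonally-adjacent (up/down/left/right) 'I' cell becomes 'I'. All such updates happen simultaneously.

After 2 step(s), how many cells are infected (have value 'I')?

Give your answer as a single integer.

Step 0 (initial): 1 infected
Step 1: +4 new -> 5 infected
Step 2: +5 new -> 10 infected

Answer: 10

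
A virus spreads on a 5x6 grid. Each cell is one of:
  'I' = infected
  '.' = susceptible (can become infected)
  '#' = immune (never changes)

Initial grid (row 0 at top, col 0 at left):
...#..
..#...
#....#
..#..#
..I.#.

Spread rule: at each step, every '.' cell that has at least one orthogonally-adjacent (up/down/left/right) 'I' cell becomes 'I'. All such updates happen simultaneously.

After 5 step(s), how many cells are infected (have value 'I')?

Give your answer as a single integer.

Answer: 17

Derivation:
Step 0 (initial): 1 infected
Step 1: +2 new -> 3 infected
Step 2: +3 new -> 6 infected
Step 3: +4 new -> 10 infected
Step 4: +4 new -> 14 infected
Step 5: +3 new -> 17 infected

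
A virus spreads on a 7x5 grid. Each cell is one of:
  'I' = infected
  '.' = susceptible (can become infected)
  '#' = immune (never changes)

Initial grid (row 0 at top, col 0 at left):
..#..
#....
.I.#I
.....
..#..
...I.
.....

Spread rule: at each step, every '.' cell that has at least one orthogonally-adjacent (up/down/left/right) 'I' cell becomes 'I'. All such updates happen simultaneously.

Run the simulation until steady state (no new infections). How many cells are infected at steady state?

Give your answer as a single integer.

Step 0 (initial): 3 infected
Step 1: +10 new -> 13 infected
Step 2: +12 new -> 25 infected
Step 3: +5 new -> 30 infected
Step 4: +1 new -> 31 infected
Step 5: +0 new -> 31 infected

Answer: 31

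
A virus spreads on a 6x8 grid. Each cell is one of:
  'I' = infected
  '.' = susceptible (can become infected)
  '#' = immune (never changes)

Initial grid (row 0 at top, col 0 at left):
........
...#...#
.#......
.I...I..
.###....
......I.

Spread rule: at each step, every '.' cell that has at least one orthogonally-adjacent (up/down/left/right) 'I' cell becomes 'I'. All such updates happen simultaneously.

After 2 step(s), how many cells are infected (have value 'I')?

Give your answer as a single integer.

Step 0 (initial): 3 infected
Step 1: +9 new -> 12 infected
Step 2: +11 new -> 23 infected

Answer: 23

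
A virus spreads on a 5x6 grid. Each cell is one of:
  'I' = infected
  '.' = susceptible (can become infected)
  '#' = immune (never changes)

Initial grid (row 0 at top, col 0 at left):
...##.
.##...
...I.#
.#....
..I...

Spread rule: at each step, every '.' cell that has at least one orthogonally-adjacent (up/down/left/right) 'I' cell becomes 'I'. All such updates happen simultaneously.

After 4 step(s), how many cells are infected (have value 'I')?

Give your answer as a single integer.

Answer: 21

Derivation:
Step 0 (initial): 2 infected
Step 1: +7 new -> 9 infected
Step 2: +5 new -> 14 infected
Step 3: +5 new -> 19 infected
Step 4: +2 new -> 21 infected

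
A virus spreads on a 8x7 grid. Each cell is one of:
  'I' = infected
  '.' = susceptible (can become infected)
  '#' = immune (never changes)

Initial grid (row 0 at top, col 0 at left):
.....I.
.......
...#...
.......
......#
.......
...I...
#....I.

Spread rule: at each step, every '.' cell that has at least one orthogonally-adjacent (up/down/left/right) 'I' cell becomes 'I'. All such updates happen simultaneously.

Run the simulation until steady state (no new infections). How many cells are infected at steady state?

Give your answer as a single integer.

Answer: 53

Derivation:
Step 0 (initial): 3 infected
Step 1: +10 new -> 13 infected
Step 2: +11 new -> 24 infected
Step 3: +13 new -> 37 infected
Step 4: +7 new -> 44 infected
Step 5: +5 new -> 49 infected
Step 6: +3 new -> 52 infected
Step 7: +1 new -> 53 infected
Step 8: +0 new -> 53 infected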